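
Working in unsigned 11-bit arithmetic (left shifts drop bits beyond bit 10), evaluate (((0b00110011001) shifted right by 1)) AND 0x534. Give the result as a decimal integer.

0b00110011001 = 00110011001
→ shifted right by 1 → 00011001100 = 204
0x534 = 10100110100
→ AND → 00000000100 = 4

4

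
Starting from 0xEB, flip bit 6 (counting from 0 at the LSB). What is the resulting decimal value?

171

x = 011101011
bit 6 is currently 1; toggle it via x ^ (1 << 6) = x ^ 64
→ 010101011 = 171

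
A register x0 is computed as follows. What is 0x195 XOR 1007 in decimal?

0x195 = 0110010101
1007 = 1111101111
XOR → 1001111010 = 634

634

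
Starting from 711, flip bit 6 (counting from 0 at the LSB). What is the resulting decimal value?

647

x = 1011000111
bit 6 is currently 1; toggle it via x ^ (1 << 6) = x ^ 64
→ 1010000111 = 647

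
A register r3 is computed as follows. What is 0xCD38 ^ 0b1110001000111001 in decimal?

0xCD38 = 1100110100111000
b = 1110001000111001
XOR → 0010111100000001 = 12033

12033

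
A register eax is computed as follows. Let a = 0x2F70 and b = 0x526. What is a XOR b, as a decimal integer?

0x2F70 = 10111101110000
0x526 = 00010100100110
XOR → 10101001010110 = 10838

10838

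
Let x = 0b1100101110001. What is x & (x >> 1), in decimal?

x = 1100101110001 = 6513
x>>1 = 0110010111000
AND  = 0100000110000 = 2096
(x & (x >> 1) has a 1 wherever x has two consecutive 1 bits.)

2096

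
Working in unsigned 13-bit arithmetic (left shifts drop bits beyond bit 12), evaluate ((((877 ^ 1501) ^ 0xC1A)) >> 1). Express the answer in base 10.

877 = 0001101101101
1501 = 0010111011101
→ ^ → 0011010110000 = 1712
0xC1A = 0110000011010
→ ^ → 0101010101010 = 2730
→ >> 1 → 0010101010101 = 1365

1365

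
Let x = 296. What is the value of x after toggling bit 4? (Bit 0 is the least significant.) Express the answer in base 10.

x = 100101000
bit 4 is currently 0; toggle it via x ^ (1 << 4) = x ^ 16
→ 100111000 = 312

312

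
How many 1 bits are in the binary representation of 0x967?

0x967 = 100101100111
Count the 1s: 1 + 1 + 1 + 1 + 1 + 1 + 1 = 7

7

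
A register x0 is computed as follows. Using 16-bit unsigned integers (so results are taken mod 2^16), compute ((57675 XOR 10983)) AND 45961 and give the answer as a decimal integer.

33672

57675 = 1110000101001011
10983 = 0010101011100111
→ XOR → 1100101110101100 = 52140
45961 = 1011001110001001
→ AND → 1000001110001000 = 33672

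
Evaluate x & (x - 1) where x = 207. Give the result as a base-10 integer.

x = 11001111 = 207
x - 1 = 11001110
AND   = 11001110 = 206
(x & (x - 1) clears the lowest set bit of x.)

206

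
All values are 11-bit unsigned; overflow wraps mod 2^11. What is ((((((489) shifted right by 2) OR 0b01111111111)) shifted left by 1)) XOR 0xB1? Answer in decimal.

489 = 00111101001
→ shifted right by 2 → 00001111010 = 122
0b01111111111 = 01111111111
→ OR → 01111111111 = 1023
→ shifted left by 1 (mod 2^11) → 11111111110 = 2046
0xB1 = 00010110001
→ XOR → 11101001111 = 1871

1871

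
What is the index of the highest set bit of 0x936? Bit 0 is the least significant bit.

11

0x936 = 100100110110
The topmost 1 is at position 11 (since 2^11 = 2048 ≤ 2358 < 4096).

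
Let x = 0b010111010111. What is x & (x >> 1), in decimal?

x = 10111010111 = 1495
x>>1 = 01011101011
AND  = 00011000011 = 195
(x & (x >> 1) has a 1 wherever x has two consecutive 1 bits.)

195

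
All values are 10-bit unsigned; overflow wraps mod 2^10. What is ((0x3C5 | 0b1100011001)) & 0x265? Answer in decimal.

581

0x3C5 = 1111000101
0b1100011001 = 1100011001
→ | → 1111011101 = 989
0x265 = 1001100101
→ & → 1001000101 = 581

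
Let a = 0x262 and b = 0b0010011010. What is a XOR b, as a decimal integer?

760

0x262 = 1001100010
b = 0010011010
XOR → 1011111000 = 760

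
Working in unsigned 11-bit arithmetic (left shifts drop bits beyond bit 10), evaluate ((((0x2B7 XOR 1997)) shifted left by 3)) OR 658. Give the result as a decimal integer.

978

0x2B7 = 01010110111
1997 = 11111001101
→ XOR → 10101111010 = 1402
→ shifted left by 3 (mod 2^11) → 01111010000 = 976
658 = 01010010010
→ OR → 01111010010 = 978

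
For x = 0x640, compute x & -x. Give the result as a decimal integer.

x = 11001000000 = 1600
-x (two's complement) = …00111000000
AND   = 00001000000 = 64
(x & -x isolates the lowest set bit of x.)

64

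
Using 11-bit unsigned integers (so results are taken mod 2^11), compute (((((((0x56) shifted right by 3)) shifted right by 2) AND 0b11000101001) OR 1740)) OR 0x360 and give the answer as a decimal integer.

0x56 = 00001010110
→ shifted right by 3 → 00000001010 = 10
→ shifted right by 2 → 00000000010 = 2
0b11000101001 = 11000101001
→ AND → 00000000000 = 0
1740 = 11011001100
→ OR → 11011001100 = 1740
0x360 = 01101100000
→ OR → 11111101100 = 2028

2028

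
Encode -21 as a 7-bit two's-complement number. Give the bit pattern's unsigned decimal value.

21 in 7 bits: 0010101
Invert: 1101010
Add 1:  1101011 = 107
(Check: 2^7 - 21 = 128 - 21 = 107.)

107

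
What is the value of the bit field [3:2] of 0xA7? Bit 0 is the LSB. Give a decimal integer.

v = 0010100111
Shift right by 2: 00101001
Mask low 2 bits: 01 = 1

1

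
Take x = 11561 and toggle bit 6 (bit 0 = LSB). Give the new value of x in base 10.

x = 010110100101001
bit 6 is currently 0; toggle it via x ^ (1 << 6) = x ^ 64
→ 010110101101001 = 11625

11625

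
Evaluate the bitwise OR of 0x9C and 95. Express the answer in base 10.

0x9C = 10011100
95 = 01011111
 OR → 11011111 = 223

223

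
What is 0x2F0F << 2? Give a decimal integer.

48188

0x2F0F = 0010111100001111
shift left by 2 → 1011110000111100 = 48188
(equivalently, 12047 × 2^2 = 12047 × 4)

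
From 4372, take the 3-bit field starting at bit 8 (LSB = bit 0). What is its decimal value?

v = 01000100010100
Shift right by 8: 010001
Mask low 3 bits: 001 = 1

1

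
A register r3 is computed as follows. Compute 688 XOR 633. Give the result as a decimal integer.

688 = 1010110000
633 = 1001111001
XOR → 0011001001 = 201

201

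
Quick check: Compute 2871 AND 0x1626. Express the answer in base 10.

550

2871 = 0101100110111
0x1626 = 1011000100110
AND → 0001000100110 = 550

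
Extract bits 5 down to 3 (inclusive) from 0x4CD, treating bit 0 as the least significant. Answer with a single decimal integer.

v = 010011001101
Shift right by 3: 010011001
Mask low 3 bits: 001 = 1

1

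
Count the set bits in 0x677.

8

0x677 = 11001110111
Count the 1s: 1 + 1 + 1 + 1 + 1 + 1 + 1 + 1 = 8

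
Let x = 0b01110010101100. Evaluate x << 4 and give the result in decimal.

117440

x = 00001110010101100
shift left by 4 → 11100101011000000 = 117440
(equivalently, 7340 × 2^4 = 7340 × 16)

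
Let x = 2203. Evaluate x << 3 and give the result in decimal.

2203 = 000100010011011
shift left by 3 → 100010011011000 = 17624
(equivalently, 2203 × 2^3 = 2203 × 8)

17624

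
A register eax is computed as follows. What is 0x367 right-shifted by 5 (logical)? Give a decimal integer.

0x367 = 1101100111
shift right by 5 → 0000011011 = 27
(equivalently, floor(871 / 32))

27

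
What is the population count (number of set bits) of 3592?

4

3592 = 111000001000
Count the 1s: 1 + 1 + 1 + 1 = 4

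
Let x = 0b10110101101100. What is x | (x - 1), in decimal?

x = 10110101101100 = 11628
x - 1 = 10110101101011
OR    = 10110101101111 = 11631
(x | (x - 1) sets all bits below the lowest set bit.)

11631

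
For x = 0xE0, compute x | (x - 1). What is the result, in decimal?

255

x = 11100000 = 224
x - 1 = 11011111
OR    = 11111111 = 255
(x | (x - 1) sets all bits below the lowest set bit.)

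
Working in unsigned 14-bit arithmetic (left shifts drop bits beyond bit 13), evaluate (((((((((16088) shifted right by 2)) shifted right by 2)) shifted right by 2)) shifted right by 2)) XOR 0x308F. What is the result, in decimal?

16088 = 11111011011000
→ shifted right by 2 → 00111110110110 = 4022
→ shifted right by 2 → 00001111101101 = 1005
→ shifted right by 2 → 00000011111011 = 251
→ shifted right by 2 → 00000000111110 = 62
0x308F = 11000010001111
→ XOR → 11000010110001 = 12465

12465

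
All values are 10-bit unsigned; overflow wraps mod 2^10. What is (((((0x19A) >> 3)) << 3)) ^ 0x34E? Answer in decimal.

0x19A = 0110011010
→ >> 3 → 0000110011 = 51
→ << 3 (mod 2^10) → 0110011000 = 408
0x34E = 1101001110
→ ^ → 1011010110 = 726

726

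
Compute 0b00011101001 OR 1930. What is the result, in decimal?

2027

a = 00011101001
1930 = 11110001010
 OR → 11111101011 = 2027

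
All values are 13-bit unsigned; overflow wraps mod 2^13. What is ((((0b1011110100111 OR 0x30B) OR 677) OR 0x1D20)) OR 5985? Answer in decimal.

0b1011110100111 = 1011110100111
0x30B = 0001100001011
→ OR → 1011110101111 = 6063
677 = 0001010100101
→ OR → 1011110101111 = 6063
0x1D20 = 1110100100000
→ OR → 1111110101111 = 8111
5985 = 1011101100001
→ OR → 1111111101111 = 8175

8175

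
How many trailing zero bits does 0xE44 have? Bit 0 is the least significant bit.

2

0xE44 = 111001000100
Trailing zeros: 2, so the lowest set bit is bit 2 (value 4).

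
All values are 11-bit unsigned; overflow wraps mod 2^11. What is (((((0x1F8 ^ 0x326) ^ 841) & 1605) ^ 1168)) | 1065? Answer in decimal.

1213

0x1F8 = 00111111000
0x326 = 01100100110
→ ^ → 01011011110 = 734
841 = 01101001001
→ ^ → 00110010111 = 407
1605 = 11001000101
→ & → 00000000101 = 5
1168 = 10010010000
→ ^ → 10010010101 = 1173
1065 = 10000101001
→ | → 10010111101 = 1213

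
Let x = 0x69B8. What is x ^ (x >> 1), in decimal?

x = 110100110111000 = 27064
x>>1 = 011010011011100
XOR  = 101110101100100 = 23908
(x ^ (x >> 1) gives the standard binary-reflected Gray code of x.)

23908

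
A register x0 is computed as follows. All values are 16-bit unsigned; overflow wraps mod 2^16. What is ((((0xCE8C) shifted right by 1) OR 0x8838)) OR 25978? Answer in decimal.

0xCE8C = 1100111010001100
→ shifted right by 1 → 0110011101000110 = 26438
0x8838 = 1000100000111000
→ OR → 1110111101111110 = 61310
25978 = 0110010101111010
→ OR → 1110111101111110 = 61310

61310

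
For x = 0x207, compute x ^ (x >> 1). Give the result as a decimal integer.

x = 1000000111 = 519
x>>1 = 0100000011
XOR  = 1100000100 = 772
(x ^ (x >> 1) gives the standard binary-reflected Gray code of x.)

772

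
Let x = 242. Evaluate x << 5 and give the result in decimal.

242 = 0000011110010
shift left by 5 → 1111001000000 = 7744
(equivalently, 242 × 2^5 = 242 × 32)

7744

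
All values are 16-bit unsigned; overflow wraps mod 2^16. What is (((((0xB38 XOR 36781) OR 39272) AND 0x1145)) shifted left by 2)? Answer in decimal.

0xB38 = 0000101100111000
36781 = 1000111110101101
→ XOR → 1000010010010101 = 33941
39272 = 1001100101101000
→ OR → 1001110111111101 = 40445
0x1145 = 0001000101000101
→ AND → 0001000101000101 = 4421
→ shifted left by 2 (mod 2^16) → 0100010100010100 = 17684

17684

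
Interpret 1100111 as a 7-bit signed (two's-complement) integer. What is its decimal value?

pattern = 1100111 (MSB is 1 ⇒ negative)
Invert: 0011000, add 1 → 0011001 = 25, so the value is -25.
(Equivalently: 103 - 2^7 = 103 - 128 = -25.)

-25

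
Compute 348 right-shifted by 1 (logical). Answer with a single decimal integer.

348 = 101011100
shift right by 1 → 010101110 = 174
(equivalently, floor(348 / 2))

174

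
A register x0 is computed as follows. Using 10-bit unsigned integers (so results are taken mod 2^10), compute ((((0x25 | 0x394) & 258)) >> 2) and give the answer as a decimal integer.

64

0x25 = 0000100101
0x394 = 1110010100
→ | → 1110110101 = 949
258 = 0100000010
→ & → 0100000000 = 256
→ >> 2 → 0001000000 = 64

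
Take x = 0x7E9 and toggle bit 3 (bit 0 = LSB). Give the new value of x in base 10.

2017

x = 000011111101001
bit 3 is currently 1; toggle it via x ^ (1 << 3) = x ^ 8
→ 000011111100001 = 2017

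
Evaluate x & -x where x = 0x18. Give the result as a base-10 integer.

8

x = 11000 = 24
-x (two's complement) = …01000
AND   = 01000 = 8
(x & -x isolates the lowest set bit of x.)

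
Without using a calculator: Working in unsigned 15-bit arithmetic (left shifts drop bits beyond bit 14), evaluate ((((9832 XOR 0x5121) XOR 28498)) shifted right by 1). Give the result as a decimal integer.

3085

9832 = 010011001101000
0x5121 = 101000100100001
→ XOR → 111011101001001 = 30537
28498 = 110111101010010
→ XOR → 001100000011011 = 6171
→ shifted right by 1 → 000110000001101 = 3085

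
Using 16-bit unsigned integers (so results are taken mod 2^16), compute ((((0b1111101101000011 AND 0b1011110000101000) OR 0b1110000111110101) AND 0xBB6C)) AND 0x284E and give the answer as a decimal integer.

0b1111101101000011 = 1111101101000011
0b1011110000101000 = 1011110000101000
→ AND → 1011100000000000 = 47104
0b1110000111110101 = 1110000111110101
→ OR → 1111100111110101 = 63989
0xBB6C = 1011101101101100
→ AND → 1011100101100100 = 47460
0x284E = 0010100001001110
→ AND → 0010100001000100 = 10308

10308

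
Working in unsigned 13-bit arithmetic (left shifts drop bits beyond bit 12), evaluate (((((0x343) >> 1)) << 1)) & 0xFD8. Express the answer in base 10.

0x343 = 0001101000011
→ >> 1 → 0000110100001 = 417
→ << 1 (mod 2^13) → 0001101000010 = 834
0xFD8 = 0111111011000
→ & → 0001101000000 = 832

832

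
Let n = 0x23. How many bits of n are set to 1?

0x23 = 100011
Count the 1s: 1 + 1 + 1 = 3

3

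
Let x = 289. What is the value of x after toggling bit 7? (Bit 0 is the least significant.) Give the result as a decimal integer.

417

x = 100100001
bit 7 is currently 0; toggle it via x ^ (1 << 7) = x ^ 128
→ 110100001 = 417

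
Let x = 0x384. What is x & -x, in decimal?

4

x = 1110000100 = 900
-x (two's complement) = …0001111100
AND   = 0000000100 = 4
(x & -x isolates the lowest set bit of x.)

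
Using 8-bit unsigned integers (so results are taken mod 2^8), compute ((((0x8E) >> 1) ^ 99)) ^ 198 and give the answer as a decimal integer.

226

0x8E = 10001110
→ >> 1 → 01000111 = 71
99 = 01100011
→ ^ → 00100100 = 36
198 = 11000110
→ ^ → 11100010 = 226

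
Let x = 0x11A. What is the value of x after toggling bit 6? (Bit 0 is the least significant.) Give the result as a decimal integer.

346

x = 100011010
bit 6 is currently 0; toggle it via x ^ (1 << 6) = x ^ 64
→ 101011010 = 346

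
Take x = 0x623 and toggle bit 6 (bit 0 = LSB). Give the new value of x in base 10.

1635

x = 11000100011
bit 6 is currently 0; toggle it via x ^ (1 << 6) = x ^ 64
→ 11001100011 = 1635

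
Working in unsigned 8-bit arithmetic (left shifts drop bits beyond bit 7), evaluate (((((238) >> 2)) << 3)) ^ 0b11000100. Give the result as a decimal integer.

238 = 11101110
→ >> 2 → 00111011 = 59
→ << 3 (mod 2^8) → 11011000 = 216
0b11000100 = 11000100
→ ^ → 00011100 = 28

28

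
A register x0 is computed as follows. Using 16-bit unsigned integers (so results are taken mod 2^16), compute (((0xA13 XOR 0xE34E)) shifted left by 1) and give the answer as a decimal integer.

53946

0xA13 = 0000101000010011
0xE34E = 1110001101001110
→ XOR → 1110100101011101 = 59741
→ shifted left by 1 (mod 2^16) → 1101001010111010 = 53946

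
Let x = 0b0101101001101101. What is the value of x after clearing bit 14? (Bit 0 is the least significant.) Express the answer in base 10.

x = 0101101001101101
bit 14 is currently 1; clear it via x & ~(1 << 14) = x & ~16384
→ 0001101001101101 = 6765

6765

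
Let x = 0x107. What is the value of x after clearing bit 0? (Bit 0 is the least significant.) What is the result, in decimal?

262

x = 0100000111
bit 0 is currently 1; clear it via x & ~(1 << 0) = x & ~1
→ 0100000110 = 262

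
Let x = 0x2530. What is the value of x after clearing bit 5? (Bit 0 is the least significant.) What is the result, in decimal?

x = 010010100110000
bit 5 is currently 1; clear it via x & ~(1 << 5) = x & ~32
→ 010010100010000 = 9488

9488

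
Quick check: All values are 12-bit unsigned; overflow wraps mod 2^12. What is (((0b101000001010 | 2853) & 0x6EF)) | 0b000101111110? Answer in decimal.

895

0b101000001010 = 101000001010
2853 = 101100100101
→ | → 101100101111 = 2863
0x6EF = 011011101111
→ & → 001000101111 = 559
0b000101111110 = 000101111110
→ | → 001101111111 = 895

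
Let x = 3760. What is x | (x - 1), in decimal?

3775

x = 111010110000 = 3760
x - 1 = 111010101111
OR    = 111010111111 = 3775
(x | (x - 1) sets all bits below the lowest set bit.)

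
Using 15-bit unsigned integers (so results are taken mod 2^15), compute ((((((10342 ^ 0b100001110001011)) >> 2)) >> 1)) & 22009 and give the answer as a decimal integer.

1401

10342 = 010100001100110
0b100001110001011 = 100001110001011
→ ^ → 110101111101101 = 27629
→ >> 2 → 001101011111011 = 6907
→ >> 1 → 000110101111101 = 3453
22009 = 101010111111001
→ & → 000010101111001 = 1401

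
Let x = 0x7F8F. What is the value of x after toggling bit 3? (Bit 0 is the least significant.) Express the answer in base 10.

x = 111111110001111
bit 3 is currently 1; toggle it via x ^ (1 << 3) = x ^ 8
→ 111111110000111 = 32647

32647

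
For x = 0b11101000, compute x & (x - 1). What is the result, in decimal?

224

x = 11101000 = 232
x - 1 = 11100111
AND   = 11100000 = 224
(x & (x - 1) clears the lowest set bit of x.)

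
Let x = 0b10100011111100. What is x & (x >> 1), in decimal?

x = 10100011111100 = 10492
x>>1 = 01010001111110
AND  = 00000001111100 = 124
(x & (x >> 1) has a 1 wherever x has two consecutive 1 bits.)

124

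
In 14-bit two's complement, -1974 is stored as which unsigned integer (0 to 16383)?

14410

1974 in 14 bits: 00011110110110
Invert: 11100001001001
Add 1:  11100001001010 = 14410
(Check: 2^14 - 1974 = 16384 - 1974 = 14410.)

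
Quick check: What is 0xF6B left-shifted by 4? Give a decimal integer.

63152

0xF6B = 0000111101101011
shift left by 4 → 1111011010110000 = 63152
(equivalently, 3947 × 2^4 = 3947 × 16)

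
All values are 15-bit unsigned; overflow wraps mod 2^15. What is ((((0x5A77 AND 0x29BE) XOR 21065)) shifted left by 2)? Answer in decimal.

0x5A77 = 101101001110111
0x29BE = 010100110111110
→ AND → 000100000110110 = 2102
21065 = 101001001001001
→ XOR → 101101001111111 = 23167
→ shifted left by 2 (mod 2^15) → 110100111111100 = 27132

27132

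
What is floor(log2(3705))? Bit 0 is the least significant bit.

3705 = 111001111001
The topmost 1 is at position 11 (since 2^11 = 2048 ≤ 3705 < 4096).

11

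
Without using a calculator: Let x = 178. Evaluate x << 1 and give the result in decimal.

356

178 = 010110010
shift left by 1 → 101100100 = 356
(equivalently, 178 × 2^1 = 178 × 2)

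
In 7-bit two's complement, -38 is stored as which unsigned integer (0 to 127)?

90

38 in 7 bits: 0100110
Invert: 1011001
Add 1:  1011010 = 90
(Check: 2^7 - 38 = 128 - 38 = 90.)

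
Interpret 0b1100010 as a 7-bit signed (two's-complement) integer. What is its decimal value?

-30

pattern = 1100010 (MSB is 1 ⇒ negative)
Invert: 0011101, add 1 → 0011110 = 30, so the value is -30.
(Equivalently: 98 - 2^7 = 98 - 128 = -30.)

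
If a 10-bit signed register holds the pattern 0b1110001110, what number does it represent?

-114

pattern = 1110001110 (MSB is 1 ⇒ negative)
Invert: 0001110001, add 1 → 0001110010 = 114, so the value is -114.
(Equivalently: 910 - 2^10 = 910 - 1024 = -114.)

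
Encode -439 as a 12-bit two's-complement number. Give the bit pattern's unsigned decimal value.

3657

439 in 12 bits: 000110110111
Invert: 111001001000
Add 1:  111001001001 = 3657
(Check: 2^12 - 439 = 4096 - 439 = 3657.)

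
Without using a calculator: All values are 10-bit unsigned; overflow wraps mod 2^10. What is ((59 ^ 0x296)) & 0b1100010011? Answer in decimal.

513

59 = 0000111011
0x296 = 1010010110
→ ^ → 1010101101 = 685
0b1100010011 = 1100010011
→ & → 1000000001 = 513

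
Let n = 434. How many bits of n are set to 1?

434 = 110110010
Count the 1s: 1 + 1 + 1 + 1 + 1 = 5

5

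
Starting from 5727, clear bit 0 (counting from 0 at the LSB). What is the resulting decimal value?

5726

x = 1011001011111
bit 0 is currently 1; clear it via x & ~(1 << 0) = x & ~1
→ 1011001011110 = 5726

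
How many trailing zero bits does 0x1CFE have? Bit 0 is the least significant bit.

0x1CFE = 1110011111110
Trailing zeros: 1, so the lowest set bit is bit 1 (value 2).

1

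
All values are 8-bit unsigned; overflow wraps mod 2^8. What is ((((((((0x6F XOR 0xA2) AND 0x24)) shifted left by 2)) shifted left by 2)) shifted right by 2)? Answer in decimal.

16

0x6F = 01101111
0xA2 = 10100010
→ XOR → 11001101 = 205
0x24 = 00100100
→ AND → 00000100 = 4
→ shifted left by 2 (mod 2^8) → 00010000 = 16
→ shifted left by 2 (mod 2^8) → 01000000 = 64
→ shifted right by 2 → 00010000 = 16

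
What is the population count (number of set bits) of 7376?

7376 = 1110011010000
Count the 1s: 1 + 1 + 1 + 1 + 1 + 1 = 6

6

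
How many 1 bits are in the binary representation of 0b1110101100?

6

n = 1110101100
Count the 1s: 1 + 1 + 1 + 1 + 1 + 1 = 6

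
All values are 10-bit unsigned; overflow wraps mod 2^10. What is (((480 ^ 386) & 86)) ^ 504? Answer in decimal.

442

480 = 0111100000
386 = 0110000010
→ ^ → 0001100010 = 98
86 = 0001010110
→ & → 0001000010 = 66
504 = 0111111000
→ ^ → 0110111010 = 442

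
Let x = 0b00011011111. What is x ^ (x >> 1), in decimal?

x = 11011111 = 223
x>>1 = 01101111
XOR  = 10110000 = 176
(x ^ (x >> 1) gives the standard binary-reflected Gray code of x.)

176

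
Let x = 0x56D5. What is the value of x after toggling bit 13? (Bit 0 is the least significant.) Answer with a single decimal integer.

x = 101011011010101
bit 13 is currently 0; toggle it via x ^ (1 << 13) = x ^ 8192
→ 111011011010101 = 30421

30421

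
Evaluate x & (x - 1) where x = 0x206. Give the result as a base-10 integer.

516

x = 1000000110 = 518
x - 1 = 1000000101
AND   = 1000000100 = 516
(x & (x - 1) clears the lowest set bit of x.)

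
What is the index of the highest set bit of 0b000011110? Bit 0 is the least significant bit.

4

0b000011110 = 11110
The topmost 1 is at position 4 (since 2^4 = 16 ≤ 30 < 32).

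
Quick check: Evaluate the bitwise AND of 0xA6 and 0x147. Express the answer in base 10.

6

0xA6 = 010100110
0x147 = 101000111
AND → 000000110 = 6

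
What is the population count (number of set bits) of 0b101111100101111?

11

n = 101111100101111
Count the 1s: 1 + 1 + 1 + 1 + 1 + 1 + 1 + 1 + 1 + 1 + 1 = 11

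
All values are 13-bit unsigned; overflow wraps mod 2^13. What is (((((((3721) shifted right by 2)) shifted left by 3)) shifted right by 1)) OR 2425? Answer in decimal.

4089

3721 = 0111010001001
→ shifted right by 2 → 0001110100010 = 930
→ shifted left by 3 (mod 2^13) → 1110100010000 = 7440
→ shifted right by 1 → 0111010001000 = 3720
2425 = 0100101111001
→ OR → 0111111111001 = 4089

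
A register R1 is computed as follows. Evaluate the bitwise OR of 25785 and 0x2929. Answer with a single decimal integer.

28089

25785 = 110010010111001
0x2929 = 010100100101001
 OR → 110110110111001 = 28089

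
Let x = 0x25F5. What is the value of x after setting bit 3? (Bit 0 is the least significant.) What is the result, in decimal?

9725

x = 10010111110101
bit 3 is currently 0; set it via x | (1 << 3) = x | 8
→ 10010111111101 = 9725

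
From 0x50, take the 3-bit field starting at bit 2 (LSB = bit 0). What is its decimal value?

v = 01010000
Shift right by 2: 010100
Mask low 3 bits: 100 = 4

4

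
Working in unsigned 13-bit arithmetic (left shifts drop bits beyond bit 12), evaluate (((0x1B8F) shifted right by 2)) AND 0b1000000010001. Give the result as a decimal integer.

1

0x1B8F = 1101110001111
→ shifted right by 2 → 0011011100011 = 1763
0b1000000010001 = 1000000010001
→ AND → 0000000000001 = 1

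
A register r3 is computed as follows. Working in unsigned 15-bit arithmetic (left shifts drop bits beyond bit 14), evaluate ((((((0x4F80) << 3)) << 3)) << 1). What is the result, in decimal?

16384

0x4F80 = 100111110000000
→ << 3 (mod 2^15) → 111110000000000 = 31744
→ << 3 (mod 2^15) → 110000000000000 = 24576
→ << 1 (mod 2^15) → 100000000000000 = 16384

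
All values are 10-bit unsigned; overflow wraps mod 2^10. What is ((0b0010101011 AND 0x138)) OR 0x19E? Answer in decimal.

0b0010101011 = 0010101011
0x138 = 0100111000
→ AND → 0000101000 = 40
0x19E = 0110011110
→ OR → 0110111110 = 446

446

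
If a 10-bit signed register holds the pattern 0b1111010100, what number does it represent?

pattern = 1111010100 (MSB is 1 ⇒ negative)
Invert: 0000101011, add 1 → 0000101100 = 44, so the value is -44.
(Equivalently: 980 - 2^10 = 980 - 1024 = -44.)

-44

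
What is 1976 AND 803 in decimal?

800

1976 = 11110111000
803 = 01100100011
AND → 01100100000 = 800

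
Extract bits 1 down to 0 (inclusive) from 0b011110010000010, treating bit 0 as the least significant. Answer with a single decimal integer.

v = 011110010000010
Shift right by 0: 011110010000010
Mask low 2 bits: 10 = 2

2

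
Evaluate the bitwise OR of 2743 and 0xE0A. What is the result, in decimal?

2743 = 101010110111
0xE0A = 111000001010
 OR → 111010111111 = 3775

3775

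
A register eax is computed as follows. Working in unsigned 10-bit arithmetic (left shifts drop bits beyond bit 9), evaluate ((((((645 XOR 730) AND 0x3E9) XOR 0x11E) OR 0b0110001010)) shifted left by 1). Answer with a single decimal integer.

958

645 = 1010000101
730 = 1011011010
→ XOR → 0001011111 = 95
0x3E9 = 1111101001
→ AND → 0001001001 = 73
0x11E = 0100011110
→ XOR → 0101010111 = 343
0b0110001010 = 0110001010
→ OR → 0111011111 = 479
→ shifted left by 1 (mod 2^10) → 1110111110 = 958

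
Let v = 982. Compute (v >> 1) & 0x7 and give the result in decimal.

3

v = 1111010110
Shift right by 1: 111101011
Mask low 3 bits: 011 = 3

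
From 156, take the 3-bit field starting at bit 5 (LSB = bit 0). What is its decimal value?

v = 10011100
Shift right by 5: 100
Mask low 3 bits: 100 = 4

4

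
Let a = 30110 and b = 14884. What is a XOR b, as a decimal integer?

30110 = 111010110011110
14884 = 011101000100100
XOR → 100111110111010 = 20410

20410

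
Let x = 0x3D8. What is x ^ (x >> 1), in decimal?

x = 1111011000 = 984
x>>1 = 0111101100
XOR  = 1000110100 = 564
(x ^ (x >> 1) gives the standard binary-reflected Gray code of x.)

564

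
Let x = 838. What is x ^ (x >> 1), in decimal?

741

x = 1101000110 = 838
x>>1 = 0110100011
XOR  = 1011100101 = 741
(x ^ (x >> 1) gives the standard binary-reflected Gray code of x.)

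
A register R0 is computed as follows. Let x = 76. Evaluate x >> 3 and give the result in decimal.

9

76 = 1001100
shift right by 3 → 0001001 = 9
(equivalently, floor(76 / 8))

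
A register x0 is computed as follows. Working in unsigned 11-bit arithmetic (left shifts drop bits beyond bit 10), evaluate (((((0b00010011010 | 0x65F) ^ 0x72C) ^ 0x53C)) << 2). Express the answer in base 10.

0b00010011010 = 00010011010
0x65F = 11001011111
→ | → 11011011111 = 1759
0x72C = 11100101100
→ ^ → 00111110011 = 499
0x53C = 10100111100
→ ^ → 10011001111 = 1231
→ << 2 (mod 2^11) → 01100111100 = 828

828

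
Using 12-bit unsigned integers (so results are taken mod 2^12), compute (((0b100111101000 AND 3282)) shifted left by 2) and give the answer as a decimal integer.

768

0b100111101000 = 100111101000
3282 = 110011010010
→ AND → 100011000000 = 2240
→ shifted left by 2 (mod 2^12) → 001100000000 = 768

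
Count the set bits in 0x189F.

0x189F = 1100010011111
Count the 1s: 1 + 1 + 1 + 1 + 1 + 1 + 1 + 1 = 8

8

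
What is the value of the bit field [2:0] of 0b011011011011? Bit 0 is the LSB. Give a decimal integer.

v = 011011011011
Shift right by 0: 011011011011
Mask low 3 bits: 011 = 3

3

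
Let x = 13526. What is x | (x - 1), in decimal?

13527

x = 11010011010110 = 13526
x - 1 = 11010011010101
OR    = 11010011010111 = 13527
(x | (x - 1) sets all bits below the lowest set bit.)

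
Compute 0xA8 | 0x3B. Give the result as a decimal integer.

187

0xA8 = 10101000
0x3B = 00111011
 OR → 10111011 = 187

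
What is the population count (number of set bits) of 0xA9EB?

0xA9EB = 1010100111101011
Count the 1s: 1 + 1 + 1 + 1 + 1 + 1 + 1 + 1 + 1 + 1 = 10

10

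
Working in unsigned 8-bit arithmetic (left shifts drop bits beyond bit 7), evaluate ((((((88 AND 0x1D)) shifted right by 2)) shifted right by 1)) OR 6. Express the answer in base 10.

7

88 = 01011000
0x1D = 00011101
→ AND → 00011000 = 24
→ shifted right by 2 → 00000110 = 6
→ shifted right by 1 → 00000011 = 3
6 = 00000110
→ OR → 00000111 = 7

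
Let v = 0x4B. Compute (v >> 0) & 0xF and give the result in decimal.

v = 01001011
Shift right by 0: 01001011
Mask low 4 bits: 1011 = 11

11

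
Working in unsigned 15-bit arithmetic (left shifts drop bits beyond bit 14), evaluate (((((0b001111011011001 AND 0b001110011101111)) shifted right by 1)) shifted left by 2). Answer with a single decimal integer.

14736

0b001111011011001 = 001111011011001
0b001110011101111 = 001110011101111
→ AND → 001110011001001 = 7369
→ shifted right by 1 → 000111001100100 = 3684
→ shifted left by 2 (mod 2^15) → 011100110010000 = 14736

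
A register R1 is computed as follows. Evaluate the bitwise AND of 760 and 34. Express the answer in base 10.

760 = 1011111000
34 = 0000100010
AND → 0000100000 = 32

32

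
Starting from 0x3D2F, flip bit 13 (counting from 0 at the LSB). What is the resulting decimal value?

7471

x = 11110100101111
bit 13 is currently 1; toggle it via x ^ (1 << 13) = x ^ 8192
→ 01110100101111 = 7471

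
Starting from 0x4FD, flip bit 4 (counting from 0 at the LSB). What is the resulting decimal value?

x = 010011111101
bit 4 is currently 1; toggle it via x ^ (1 << 4) = x ^ 16
→ 010011101101 = 1261

1261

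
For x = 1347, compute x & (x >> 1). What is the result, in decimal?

x = 10101000011 = 1347
x>>1 = 01010100001
AND  = 00000000001 = 1
(x & (x >> 1) has a 1 wherever x has two consecutive 1 bits.)

1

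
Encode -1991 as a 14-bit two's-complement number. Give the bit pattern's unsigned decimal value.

1991 in 14 bits: 00011111000111
Invert: 11100000111000
Add 1:  11100000111001 = 14393
(Check: 2^14 - 1991 = 16384 - 1991 = 14393.)

14393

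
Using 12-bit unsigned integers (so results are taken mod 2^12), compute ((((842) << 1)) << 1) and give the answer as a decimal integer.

3368

842 = 001101001010
→ << 1 (mod 2^12) → 011010010100 = 1684
→ << 1 (mod 2^12) → 110100101000 = 3368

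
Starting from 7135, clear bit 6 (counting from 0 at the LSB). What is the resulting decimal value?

7071

x = 1101111011111
bit 6 is currently 1; clear it via x & ~(1 << 6) = x & ~64
→ 1101110011111 = 7071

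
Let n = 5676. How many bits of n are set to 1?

5676 = 1011000101100
Count the 1s: 1 + 1 + 1 + 1 + 1 + 1 = 6

6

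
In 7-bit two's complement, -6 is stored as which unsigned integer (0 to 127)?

122

6 in 7 bits: 0000110
Invert: 1111001
Add 1:  1111010 = 122
(Check: 2^7 - 6 = 128 - 6 = 122.)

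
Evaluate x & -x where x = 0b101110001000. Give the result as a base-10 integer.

x = 101110001000 = 2952
-x (two's complement) = …010001111000
AND   = 000000001000 = 8
(x & -x isolates the lowest set bit of x.)

8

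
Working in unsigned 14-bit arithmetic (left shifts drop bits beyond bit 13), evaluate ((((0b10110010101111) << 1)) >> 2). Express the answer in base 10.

1623

0b10110010101111 = 10110010101111
→ << 1 (mod 2^14) → 01100101011110 = 6494
→ >> 2 → 00011001010111 = 1623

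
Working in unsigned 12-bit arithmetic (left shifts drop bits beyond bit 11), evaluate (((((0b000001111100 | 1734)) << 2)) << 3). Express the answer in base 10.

4032

0b000001111100 = 000001111100
1734 = 011011000110
→ | → 011011111110 = 1790
→ << 2 (mod 2^12) → 101111111000 = 3064
→ << 3 (mod 2^12) → 111111000000 = 4032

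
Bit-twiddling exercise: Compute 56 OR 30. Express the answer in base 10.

62

56 = 111000
30 = 011110
 OR → 111110 = 62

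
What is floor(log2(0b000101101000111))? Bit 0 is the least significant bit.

11

0b000101101000111 = 101101000111
The topmost 1 is at position 11 (since 2^11 = 2048 ≤ 2887 < 4096).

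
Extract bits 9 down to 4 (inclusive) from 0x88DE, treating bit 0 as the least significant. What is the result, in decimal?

v = 1000100011011110
Shift right by 4: 100010001101
Mask low 6 bits: 001101 = 13

13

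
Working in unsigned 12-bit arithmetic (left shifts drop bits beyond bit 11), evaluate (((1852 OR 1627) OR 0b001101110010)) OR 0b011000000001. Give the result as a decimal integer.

1919

1852 = 011100111100
1627 = 011001011011
→ OR → 011101111111 = 1919
0b001101110010 = 001101110010
→ OR → 011101111111 = 1919
0b011000000001 = 011000000001
→ OR → 011101111111 = 1919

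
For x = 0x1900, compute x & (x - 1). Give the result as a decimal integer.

x = 1100100000000 = 6400
x - 1 = 1100011111111
AND   = 1100000000000 = 6144
(x & (x - 1) clears the lowest set bit of x.)

6144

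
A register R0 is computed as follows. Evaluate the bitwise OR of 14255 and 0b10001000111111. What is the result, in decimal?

14255 = 11011110101111
b = 10001000111111
 OR → 11011110111111 = 14271

14271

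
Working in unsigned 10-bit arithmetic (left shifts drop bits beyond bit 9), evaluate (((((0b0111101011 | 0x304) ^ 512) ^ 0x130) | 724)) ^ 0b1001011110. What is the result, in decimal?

129

0b0111101011 = 0111101011
0x304 = 1100000100
→ | → 1111101111 = 1007
512 = 1000000000
→ ^ → 0111101111 = 495
0x130 = 0100110000
→ ^ → 0011011111 = 223
724 = 1011010100
→ | → 1011011111 = 735
0b1001011110 = 1001011110
→ ^ → 0010000001 = 129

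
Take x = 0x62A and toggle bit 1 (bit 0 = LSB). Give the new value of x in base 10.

1576

x = 11000101010
bit 1 is currently 1; toggle it via x ^ (1 << 1) = x ^ 2
→ 11000101000 = 1576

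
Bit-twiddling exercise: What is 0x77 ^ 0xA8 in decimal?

0x77 = 01110111
0xA8 = 10101000
XOR → 11011111 = 223

223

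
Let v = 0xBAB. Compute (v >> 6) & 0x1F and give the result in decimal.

v = 101110101011
Shift right by 6: 101110
Mask low 5 bits: 01110 = 14

14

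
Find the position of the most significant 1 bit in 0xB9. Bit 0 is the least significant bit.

7

0xB9 = 10111001
The topmost 1 is at position 7 (since 2^7 = 128 ≤ 185 < 256).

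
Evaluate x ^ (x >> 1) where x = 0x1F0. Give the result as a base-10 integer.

264

x = 111110000 = 496
x>>1 = 011111000
XOR  = 100001000 = 264
(x ^ (x >> 1) gives the standard binary-reflected Gray code of x.)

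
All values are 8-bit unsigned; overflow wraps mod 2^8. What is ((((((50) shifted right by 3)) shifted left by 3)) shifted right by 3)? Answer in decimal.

6

50 = 00110010
→ shifted right by 3 → 00000110 = 6
→ shifted left by 3 (mod 2^8) → 00110000 = 48
→ shifted right by 3 → 00000110 = 6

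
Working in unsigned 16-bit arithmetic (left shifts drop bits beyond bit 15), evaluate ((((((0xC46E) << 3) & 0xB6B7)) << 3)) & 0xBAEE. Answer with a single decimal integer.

4224

0xC46E = 1100010001101110
→ << 3 (mod 2^16) → 0010001101110000 = 9072
0xB6B7 = 1011011010110111
→ & → 0010001000110000 = 8752
→ << 3 (mod 2^16) → 0001000110000000 = 4480
0xBAEE = 1011101011101110
→ & → 0001000010000000 = 4224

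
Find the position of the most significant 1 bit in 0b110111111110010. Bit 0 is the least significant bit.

14

0b110111111110010 = 110111111110010
The topmost 1 is at position 14 (since 2^14 = 16384 ≤ 28658 < 32768).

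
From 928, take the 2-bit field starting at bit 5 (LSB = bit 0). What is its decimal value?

1

v = 001110100000
Shift right by 5: 0011101
Mask low 2 bits: 01 = 1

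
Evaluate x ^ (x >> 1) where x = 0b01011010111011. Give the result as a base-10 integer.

x = 1011010111011 = 5819
x>>1 = 0101101011101
XOR  = 1110111100110 = 7654
(x ^ (x >> 1) gives the standard binary-reflected Gray code of x.)

7654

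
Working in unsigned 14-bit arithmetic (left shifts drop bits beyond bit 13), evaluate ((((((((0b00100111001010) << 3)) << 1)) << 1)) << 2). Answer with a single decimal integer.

0b00100111001010 = 00100111001010
→ << 3 (mod 2^14) → 00111001010000 = 3664
→ << 1 (mod 2^14) → 01110010100000 = 7328
→ << 1 (mod 2^14) → 11100101000000 = 14656
→ << 2 (mod 2^14) → 10010100000000 = 9472

9472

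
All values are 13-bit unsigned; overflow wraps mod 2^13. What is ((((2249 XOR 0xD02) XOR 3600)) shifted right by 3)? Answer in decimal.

2249 = 0100011001001
0xD02 = 0110100000010
→ XOR → 0010111001011 = 1483
3600 = 0111000010000
→ XOR → 0101111011011 = 3035
→ shifted right by 3 → 0000101111011 = 379

379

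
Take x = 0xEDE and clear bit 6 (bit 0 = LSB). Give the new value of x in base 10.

x = 0111011011110
bit 6 is currently 1; clear it via x & ~(1 << 6) = x & ~64
→ 0111010011110 = 3742

3742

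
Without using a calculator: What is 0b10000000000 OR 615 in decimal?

1639

a = 10000000000
615 = 01001100111
 OR → 11001100111 = 1639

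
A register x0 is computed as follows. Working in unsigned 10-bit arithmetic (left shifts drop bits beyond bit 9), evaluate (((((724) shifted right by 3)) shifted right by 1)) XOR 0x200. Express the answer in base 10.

724 = 1011010100
→ shifted right by 3 → 0001011010 = 90
→ shifted right by 1 → 0000101101 = 45
0x200 = 1000000000
→ XOR → 1000101101 = 557

557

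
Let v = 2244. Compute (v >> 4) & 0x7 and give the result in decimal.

4

v = 0100011000100
Shift right by 4: 010001100
Mask low 3 bits: 100 = 4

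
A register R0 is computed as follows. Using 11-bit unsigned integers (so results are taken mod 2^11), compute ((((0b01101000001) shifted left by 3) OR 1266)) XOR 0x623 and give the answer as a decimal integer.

217

0b01101000001 = 01101000001
→ shifted left by 3 (mod 2^11) → 01000001000 = 520
1266 = 10011110010
→ OR → 11011111010 = 1786
0x623 = 11000100011
→ XOR → 00011011001 = 217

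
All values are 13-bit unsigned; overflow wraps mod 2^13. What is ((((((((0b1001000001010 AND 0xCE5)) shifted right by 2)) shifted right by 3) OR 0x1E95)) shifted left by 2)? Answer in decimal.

0b1001000001010 = 1001000001010
0xCE5 = 0110011100101
→ AND → 0000000000000 = 0
→ shifted right by 2 → 0000000000000 = 0
→ shifted right by 3 → 0000000000000 = 0
0x1E95 = 1111010010101
→ OR → 1111010010101 = 7829
→ shifted left by 2 (mod 2^13) → 1101001010100 = 6740

6740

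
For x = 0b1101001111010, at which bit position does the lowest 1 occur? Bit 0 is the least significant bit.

1

0b1101001111010 = 1101001111010
Trailing zeros: 1, so the lowest set bit is bit 1 (value 2).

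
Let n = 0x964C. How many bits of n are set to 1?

7

0x964C = 1001011001001100
Count the 1s: 1 + 1 + 1 + 1 + 1 + 1 + 1 = 7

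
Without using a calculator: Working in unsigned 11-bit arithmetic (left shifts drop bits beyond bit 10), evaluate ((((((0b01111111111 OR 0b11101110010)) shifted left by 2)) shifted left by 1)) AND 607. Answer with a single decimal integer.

600

0b01111111111 = 01111111111
0b11101110010 = 11101110010
→ OR → 11111111111 = 2047
→ shifted left by 2 (mod 2^11) → 11111111100 = 2044
→ shifted left by 1 (mod 2^11) → 11111111000 = 2040
607 = 01001011111
→ AND → 01001011000 = 600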